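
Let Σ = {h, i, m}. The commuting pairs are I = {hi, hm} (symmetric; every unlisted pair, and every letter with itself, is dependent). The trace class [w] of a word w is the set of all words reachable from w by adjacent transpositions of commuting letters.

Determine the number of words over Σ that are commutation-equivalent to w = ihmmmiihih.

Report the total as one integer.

120

piece 0:i — minimal
piece 1:h — minimal
piece 2:m rests on {0:i}
piece 3:m rests on {2:m}
piece 4:m rests on {3:m}
piece 5:i rests on {4:m}
piece 6:i rests on {5:i}
piece 7:h rests on {1:h}
piece 8:i rests on {6:i}
piece 9:h rests on {7:h}
minimal pieces: {0:i, 1:h}
ways to finish when only these pieces remain (= sum over removing one remaining piece with nothing left below it):
  1 left: {8}→1  {9}→1
  2 left: {6,8}→1  {7,9}→1  {8,9}→2
  3 left: {1,7,9}→1  {5,6,8}→1  {6,8,9}→3  {7,8,9}→3
  4 left: {1,7,8,9}→4  {4,5,6,8}→1  {5,6,8,9}→4  {6,7,8,9}→6
  5 left: {1,6,7,8,9}→10  {3,4,5,6,8}→1  {4,5,6,8,9}→5  {5,6,7,8,9}→10
  6 left: {1,5,6,7,8,9}→20  {2,3,4,5,6,8}→1  {3,4,5,6,8,9}→6  {4,5,6,7,8,9}→15
  7 left: {0,2,3,4,5,6,8}→1  {1,4,5,6,7,8,9}→35  {2,3,4,5,6,8,9}→7  {3,4,5,6,7,8,9}→21
  8 left: {0,2,3,4,5,6,8,9}→8  {1,3,4,5,6,7,8,9}→56  {2,3,4,5,6,7,8,9}→28
  placing 0:i first → 84 extensions
  placing 1:h first → 36 extensions
total linear extensions = 120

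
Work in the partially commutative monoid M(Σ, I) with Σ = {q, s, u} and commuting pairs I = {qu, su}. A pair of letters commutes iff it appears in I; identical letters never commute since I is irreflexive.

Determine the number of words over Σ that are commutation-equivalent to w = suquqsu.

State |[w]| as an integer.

35

drop 0:s onto floor
drop 1:u onto floor
drop 2:q onto {0:s}
drop 3:u onto {1:u}
drop 4:q onto {2:q}
drop 5:s onto {4:q}
drop 6:u onto {3:u}
ground layer = {0:s, 1:u}
drop-orders for the pieces not yet dropped (sum over which currently-grounded one goes next):
  1 to go: {5} 1  {6} 1
  2 to go: {3,6} 1  {4,5} 1  {5,6} 2
  3 to go: {1,3,6} 1  {2,4,5} 1  {3,5,6} 3  {4,5,6} 3
  4 to go: {0,2,4,5} 1  {1,3,5,6} 4  {2,4,5,6} 4  {3,4,5,6} 6
  5 to go: {0,2,4,5,6} 5  {1,3,4,5,6} 10  {2,3,4,5,6} 10
  if 0:s drops first: 20 orders
  if 1:u drops first: 15 orders
heap linearizations: 35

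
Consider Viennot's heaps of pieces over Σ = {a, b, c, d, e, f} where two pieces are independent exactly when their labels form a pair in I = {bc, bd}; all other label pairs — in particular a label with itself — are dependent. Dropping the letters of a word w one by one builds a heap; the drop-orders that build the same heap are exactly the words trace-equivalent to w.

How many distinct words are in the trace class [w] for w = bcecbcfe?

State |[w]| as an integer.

#0=b has no predecessor
#1=c has no predecessor
#2=e depends on [0:b, 1:c]
#3=c depends on [2:e]
#4=b depends on [2:e]
#5=c depends on [3:c]
#6=f depends on [4:b, 5:c]
#7=e depends on [6:f]
sources: [0:b, 1:c]
N(rest) = Σ N(rest − s) over sources s of rest; N(one piece) = 1:
  size 1 → [7]=1
  size 2 → [6,7]=1
  size 3 → [4,6,7]=1  [5,6,7]=1
  size 4 → [3,5,6,7]=1  [4,5,6,7]=2
  size 5 → [3,4,5,6,7]=3
  size 6 → [2,3,4,5,6,7]=3
  first=0(b) contributes 3
  first=1(c) contributes 3
|[w]| = 6

6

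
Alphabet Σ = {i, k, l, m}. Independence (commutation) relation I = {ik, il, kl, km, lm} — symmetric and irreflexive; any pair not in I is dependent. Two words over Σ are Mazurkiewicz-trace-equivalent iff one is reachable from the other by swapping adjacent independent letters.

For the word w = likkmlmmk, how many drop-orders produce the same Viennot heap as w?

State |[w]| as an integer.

piece 0:l — minimal
piece 1:i — minimal
piece 2:k — minimal
piece 3:k rests on {2:k}
piece 4:m rests on {1:i}
piece 5:l rests on {0:l}
piece 6:m rests on {4:m}
piece 7:m rests on {6:m}
piece 8:k rests on {3:k}
minimal pieces: {0:l, 1:i, 2:k}
ways to finish when only these pieces remain (= sum over removing one remaining piece with nothing left below it):
  1 left: {5}→1  {7}→1  {8}→1
  2 left: {0,5}→1  {3,8}→1  {5,7}→2  {5,8}→2  {6,7}→1  {7,8}→2
  3 left: {0,5,7}→3  {0,5,8}→3  {2,3,8}→1  {3,5,8}→3  {3,7,8}→3  {4,6,7}→1  {5,6,7}→3  {5,7,8}→6  {6,7,8}→3
  4 left: {0,3,5,8}→6  {0,5,6,7}→6  {0,5,7,8}→12  {1,4,6,7}→1  {2,3,5,8}→4  {2,3,7,8}→4  {3,5,7,8}→12  {3,6,7,8}→6  {4,5,6,7}→4  {4,6,7,8}→4  {5,6,7,8}→12
  5 left: {0,2,3,5,8}→10  {0,3,5,7,8}→30  {0,4,5,6,7}→10  {0,5,6,7,8}→30  {1,4,5,6,7}→5  {1,4,6,7,8}→5  {2,3,5,7,8}→20  {2,3,6,7,8}→10  {3,4,6,7,8}→10  {3,5,6,7,8}→30  {4,5,6,7,8}→20
  6 left: {0,1,4,5,6,7}→15  {0,2,3,5,7,8}→60  {0,3,5,6,7,8}→90  {0,4,5,6,7,8}→60  {1,3,4,6,7,8}→15  {1,4,5,6,7,8}→30  {2,3,4,6,7,8}→20  {2,3,5,6,7,8}→60  {3,4,5,6,7,8}→60
  7 left: {0,1,4,5,6,7,8}→105  {0,2,3,5,6,7,8}→210  {0,3,4,5,6,7,8}→210  {1,2,3,4,6,7,8}→35  {1,3,4,5,6,7,8}→105  {2,3,4,5,6,7,8}→140
  placing 0:l first → 280 extensions
  placing 1:i first → 560 extensions
  placing 2:k first → 420 extensions
total linear extensions = 1260

1260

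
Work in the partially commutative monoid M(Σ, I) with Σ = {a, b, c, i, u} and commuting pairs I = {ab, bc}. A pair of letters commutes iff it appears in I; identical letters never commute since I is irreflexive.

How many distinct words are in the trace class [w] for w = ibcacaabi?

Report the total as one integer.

0(i) covers ∅
1(b) covers 0:i
2(c) covers 0:i
3(a) covers 2:c
4(c) covers 3:a
5(a) covers 4:c
6(a) covers 5:a
7(b) covers 1:b
8(i) covers 6:a, 7:b
floor of heap: 0:i
completions by unplaced set U, small U first (add the entries for U minus each lowest piece of U):
  |U|=1: {8}:1
  |U|=2: {6,8}:1  {7,8}:1
  |U|=3: {1,7,8}:1  {5,6,8}:1  {6,7,8}:2
  |U|=4: {1,6,7,8}:3  {4,5,6,8}:1  {5,6,7,8}:3
  |U|=5: {1,5,6,7,8}:6  {3,4,5,6,8}:1  {4,5,6,7,8}:4
  |U|=6: {1,4,5,6,7,8}:10  {2,3,4,5,6,8}:1  {3,4,5,6,7,8}:5
  |U|=7: {1,3,4,5,6,7,8}:15  {2,3,4,5,6,7,8}:6
  start at 0(i): 21

21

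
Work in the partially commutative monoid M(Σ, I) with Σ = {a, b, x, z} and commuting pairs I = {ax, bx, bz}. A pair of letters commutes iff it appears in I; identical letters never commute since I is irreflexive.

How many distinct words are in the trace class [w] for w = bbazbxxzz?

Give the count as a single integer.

6

piece 0:b — minimal
piece 1:b rests on {0:b}
piece 2:a rests on {1:b}
piece 3:z rests on {2:a}
piece 4:b rests on {2:a}
piece 5:x rests on {3:z}
piece 6:x rests on {5:x}
piece 7:z rests on {6:x}
piece 8:z rests on {7:z}
minimal pieces: {0:b}
ways to finish when only these pieces remain (= sum over removing one remaining piece with nothing left below it):
  1 left: {4}→1  {8}→1
  2 left: {4,8}→2  {7,8}→1
  3 left: {4,7,8}→3  {6,7,8}→1
  4 left: {4,6,7,8}→4  {5,6,7,8}→1
  5 left: {3,5,6,7,8}→1  {4,5,6,7,8}→5
  6 left: {3,4,5,6,7,8}→6
  7 left: {2,3,4,5,6,7,8}→6
  placing 0:b first → 6 extensions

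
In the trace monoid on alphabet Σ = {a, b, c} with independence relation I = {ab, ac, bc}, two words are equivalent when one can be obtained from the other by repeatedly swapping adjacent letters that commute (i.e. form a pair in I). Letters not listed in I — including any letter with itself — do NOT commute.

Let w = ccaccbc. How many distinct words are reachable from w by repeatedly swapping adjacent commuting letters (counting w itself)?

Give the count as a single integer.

#0=c has no predecessor
#1=c depends on [0:c]
#2=a has no predecessor
#3=c depends on [1:c]
#4=c depends on [3:c]
#5=b has no predecessor
#6=c depends on [4:c]
sources: [0:c, 2:a, 5:b]
N(rest) = Σ N(rest − s) over sources s of rest; N(one piece) = 1:
  size 1 → [2]=1  [5]=1  [6]=1
  size 2 → [2,5]=2  [2,6]=2  [4,6]=1  [5,6]=2
  size 3 → [2,4,6]=3  [2,5,6]=6  [3,4,6]=1  [4,5,6]=3
  size 4 → [1,3,4,6]=1  [2,3,4,6]=4  [2,4,5,6]=12  [3,4,5,6]=4
  size 5 → [0,1,3,4,6]=1  [1,2,3,4,6]=5  [1,3,4,5,6]=5  [2,3,4,5,6]=20
  first=0(c) contributes 30
  first=2(a) contributes 6
  first=5(b) contributes 6
|[w]| = 42

42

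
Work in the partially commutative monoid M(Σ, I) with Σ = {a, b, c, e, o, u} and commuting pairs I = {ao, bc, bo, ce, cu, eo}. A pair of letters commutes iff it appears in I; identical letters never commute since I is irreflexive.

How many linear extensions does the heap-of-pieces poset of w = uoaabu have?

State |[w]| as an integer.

piece 0:u — minimal
piece 1:o rests on {0:u}
piece 2:a rests on {0:u}
piece 3:a rests on {2:a}
piece 4:b rests on {3:a}
piece 5:u rests on {1:o, 4:b}
minimal pieces: {0:u}
ways to finish when only these pieces remain (= sum over removing one remaining piece with nothing left below it):
  1 left: {5}→1
  2 left: {1,5}→1  {4,5}→1
  3 left: {1,4,5}→2  {3,4,5}→1
  4 left: {1,3,4,5}→3  {2,3,4,5}→1
  placing 0:u first → 4 extensions

4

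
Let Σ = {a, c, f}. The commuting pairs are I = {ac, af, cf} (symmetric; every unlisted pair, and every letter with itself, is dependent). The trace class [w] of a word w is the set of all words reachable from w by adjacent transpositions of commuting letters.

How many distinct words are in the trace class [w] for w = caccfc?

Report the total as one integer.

0(c) covers ∅
1(a) covers ∅
2(c) covers 0:c
3(c) covers 2:c
4(f) covers ∅
5(c) covers 3:c
floor of heap: 0:c, 1:a, 4:f
completions by unplaced set U, small U first (add the entries for U minus each lowest piece of U):
  |U|=1: {1}:1  {4}:1  {5}:1
  |U|=2: {1,4}:2  {1,5}:2  {3,5}:1  {4,5}:2
  |U|=3: {1,3,5}:3  {1,4,5}:6  {2,3,5}:1  {3,4,5}:3
  |U|=4: {0,2,3,5}:1  {1,2,3,5}:4  {1,3,4,5}:12  {2,3,4,5}:4
  start at 0(c): 20
  start at 1(a): 5
  start at 4(f): 5
sum over floor = 30

30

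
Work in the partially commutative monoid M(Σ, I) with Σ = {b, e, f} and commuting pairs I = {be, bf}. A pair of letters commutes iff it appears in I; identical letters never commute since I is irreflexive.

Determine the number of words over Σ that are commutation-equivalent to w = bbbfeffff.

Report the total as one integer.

84

piece 0:b — minimal
piece 1:b rests on {0:b}
piece 2:b rests on {1:b}
piece 3:f — minimal
piece 4:e rests on {3:f}
piece 5:f rests on {4:e}
piece 6:f rests on {5:f}
piece 7:f rests on {6:f}
piece 8:f rests on {7:f}
minimal pieces: {0:b, 3:f}
ways to finish when only these pieces remain (= sum over removing one remaining piece with nothing left below it):
  1 left: {2}→1  {8}→1
  2 left: {1,2}→1  {2,8}→2  {7,8}→1
  3 left: {0,1,2}→1  {1,2,8}→3  {2,7,8}→3  {6,7,8}→1
  4 left: {0,1,2,8}→4  {1,2,7,8}→6  {2,6,7,8}→4  {5,6,7,8}→1
  5 left: {0,1,2,7,8}→10  {1,2,6,7,8}→10  {2,5,6,7,8}→5  {4,5,6,7,8}→1
  6 left: {0,1,2,6,7,8}→20  {1,2,5,6,7,8}→15  {2,4,5,6,7,8}→6  {3,4,5,6,7,8}→1
  7 left: {0,1,2,5,6,7,8}→35  {1,2,4,5,6,7,8}→21  {2,3,4,5,6,7,8}→7
  placing 0:b first → 28 extensions
  placing 3:f first → 56 extensions
total linear extensions = 84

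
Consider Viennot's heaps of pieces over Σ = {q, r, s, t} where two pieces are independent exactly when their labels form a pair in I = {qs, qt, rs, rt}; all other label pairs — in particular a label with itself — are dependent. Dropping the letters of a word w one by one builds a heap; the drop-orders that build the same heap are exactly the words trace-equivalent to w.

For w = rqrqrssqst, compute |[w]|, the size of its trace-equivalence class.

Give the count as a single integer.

210

drop 0:r onto floor
drop 1:q onto {0:r}
drop 2:r onto {1:q}
drop 3:q onto {2:r}
drop 4:r onto {3:q}
drop 5:s onto floor
drop 6:s onto {5:s}
drop 7:q onto {4:r}
drop 8:s onto {6:s}
drop 9:t onto {8:s}
ground layer = {0:r, 5:s}
drop-orders for the pieces not yet dropped (sum over which currently-grounded one goes next):
  1 to go: {7} 1  {9} 1
  2 to go: {4,7} 1  {7,9} 2  {8,9} 1
  3 to go: {3,4,7} 1  {4,7,9} 3  {6,8,9} 1  {7,8,9} 3
  4 to go: {2,3,4,7} 1  {3,4,7,9} 4  {4,7,8,9} 6  {5,6,8,9} 1  {6,7,8,9} 4
  5 to go: {1,2,3,4,7} 1  {2,3,4,7,9} 5  {3,4,7,8,9} 10  {4,6,7,8,9} 10  {5,6,7,8,9} 5
  6 to go: {0,1,2,3,4,7} 1  {1,2,3,4,7,9} 6  {2,3,4,7,8,9} 15  {3,4,6,7,8,9} 20  {4,5,6,7,8,9} 15
  7 to go: {0,1,2,3,4,7,9} 7  {1,2,3,4,7,8,9} 21  {2,3,4,6,7,8,9} 35  {3,4,5,6,7,8,9} 35
  8 to go: {0,1,2,3,4,7,8,9} 28  {1,2,3,4,6,7,8,9} 56  {2,3,4,5,6,7,8,9} 70
  if 0:r drops first: 126 orders
  if 5:s drops first: 84 orders
heap linearizations: 210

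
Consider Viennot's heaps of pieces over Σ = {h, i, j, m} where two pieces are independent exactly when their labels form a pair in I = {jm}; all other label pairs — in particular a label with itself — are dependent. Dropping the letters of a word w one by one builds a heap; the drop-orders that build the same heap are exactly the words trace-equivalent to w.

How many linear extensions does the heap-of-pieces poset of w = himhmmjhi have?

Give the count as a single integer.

0(h) covers ∅
1(i) covers 0:h
2(m) covers 1:i
3(h) covers 2:m
4(m) covers 3:h
5(m) covers 4:m
6(j) covers 3:h
7(h) covers 5:m, 6:j
8(i) covers 7:h
floor of heap: 0:h
completions by unplaced set U, small U first (add the entries for U minus each lowest piece of U):
  |U|=1: {8}:1
  |U|=2: {7,8}:1
  |U|=3: {5,7,8}:1  {6,7,8}:1
  |U|=4: {4,5,7,8}:1  {5,6,7,8}:2
  |U|=5: {4,5,6,7,8}:3
  |U|=6: {3,4,5,6,7,8}:3
  |U|=7: {2,3,4,5,6,7,8}:3
  start at 0(h): 3

3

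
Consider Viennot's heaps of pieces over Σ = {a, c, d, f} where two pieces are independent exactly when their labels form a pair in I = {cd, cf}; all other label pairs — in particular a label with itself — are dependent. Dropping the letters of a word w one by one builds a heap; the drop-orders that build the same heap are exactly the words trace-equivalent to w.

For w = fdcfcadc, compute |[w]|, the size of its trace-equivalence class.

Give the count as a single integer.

drop 0:f onto floor
drop 1:d onto {0:f}
drop 2:c onto floor
drop 3:f onto {1:d}
drop 4:c onto {2:c}
drop 5:a onto {3:f, 4:c}
drop 6:d onto {5:a}
drop 7:c onto {5:a}
ground layer = {0:f, 2:c}
drop-orders for the pieces not yet dropped (sum over which currently-grounded one goes next):
  1 to go: {6} 1  {7} 1
  2 to go: {6,7} 2
  3 to go: {5,6,7} 2
  4 to go: {3,5,6,7} 2  {4,5,6,7} 2
  5 to go: {1,3,5,6,7} 2  {2,4,5,6,7} 2  {3,4,5,6,7} 4
  6 to go: {0,1,3,5,6,7} 2  {1,3,4,5,6,7} 6  {2,3,4,5,6,7} 6
  if 0:f drops first: 12 orders
  if 2:c drops first: 8 orders
heap linearizations: 20

20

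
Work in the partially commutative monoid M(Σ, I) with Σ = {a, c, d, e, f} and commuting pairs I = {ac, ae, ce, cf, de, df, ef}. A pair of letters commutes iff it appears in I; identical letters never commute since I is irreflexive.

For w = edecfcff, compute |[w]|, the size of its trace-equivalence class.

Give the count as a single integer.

560

#0=e has no predecessor
#1=d has no predecessor
#2=e depends on [0:e]
#3=c depends on [1:d]
#4=f has no predecessor
#5=c depends on [3:c]
#6=f depends on [4:f]
#7=f depends on [6:f]
sources: [0:e, 1:d, 4:f]
N(rest) = Σ N(rest − s) over sources s of rest; N(one piece) = 1:
  size 1 → [2]=1  [5]=1  [7]=1
  size 2 → [0,2]=1  [2,5]=2  [2,7]=2  [3,5]=1  [5,7]=2  [6,7]=1
  size 3 → [0,2,5]=3  [0,2,7]=3  [1,3,5]=1  [2,3,5]=3  [2,5,7]=6  [2,6,7]=3  [3,5,7]=3  [4,6,7]=1  [5,6,7]=3
  size 4 → [0,2,3,5]=6  [0,2,5,7]=12  [0,2,6,7]=6  [1,2,3,5]=4  [1,3,5,7]=4  [2,3,5,7]=12  [2,4,6,7]=4  [2,5,6,7]=12  [3,5,6,7]=6  [4,5,6,7]=4
  size 5 → [0,1,2,3,5]=10  [0,2,3,5,7]=30  [0,2,4,6,7]=10  [0,2,5,6,7]=30  [1,2,3,5,7]=20  [1,3,5,6,7]=10  [2,3,5,6,7]=30  [2,4,5,6,7]=20  [3,4,5,6,7]=10
  size 6 → [0,1,2,3,5,7]=60  [0,2,3,5,6,7]=90  [0,2,4,5,6,7]=60  [1,2,3,5,6,7]=60  [1,3,4,5,6,7]=20  [2,3,4,5,6,7]=60
  first=0(e) contributes 140
  first=1(d) contributes 210
  first=4(f) contributes 210
|[w]| = 560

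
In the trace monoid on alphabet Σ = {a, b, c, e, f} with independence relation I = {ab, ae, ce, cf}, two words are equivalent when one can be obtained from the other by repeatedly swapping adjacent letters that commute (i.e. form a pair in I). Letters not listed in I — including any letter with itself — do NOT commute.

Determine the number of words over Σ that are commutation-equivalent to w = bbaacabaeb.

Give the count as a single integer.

#0=b has no predecessor
#1=b depends on [0:b]
#2=a has no predecessor
#3=a depends on [2:a]
#4=c depends on [1:b, 3:a]
#5=a depends on [4:c]
#6=b depends on [4:c]
#7=a depends on [5:a]
#8=e depends on [6:b]
#9=b depends on [8:e]
sources: [0:b, 2:a]
N(rest) = Σ N(rest − s) over sources s of rest; N(one piece) = 1:
  size 1 → [7]=1  [9]=1
  size 2 → [5,7]=1  [7,9]=2  [8,9]=1
  size 3 → [5,7,9]=3  [6,8,9]=1  [7,8,9]=3
  size 4 → [5,7,8,9]=6  [6,7,8,9]=4
  size 5 → [5,6,7,8,9]=10
  size 6 → [4,5,6,7,8,9]=10
  size 7 → [1,4,5,6,7,8,9]=10  [3,4,5,6,7,8,9]=10
  size 8 → [0,1,4,5,6,7,8,9]=10  [1,3,4,5,6,7,8,9]=20  [2,3,4,5,6,7,8,9]=10
  first=0(b) contributes 30
  first=2(a) contributes 30
|[w]| = 60

60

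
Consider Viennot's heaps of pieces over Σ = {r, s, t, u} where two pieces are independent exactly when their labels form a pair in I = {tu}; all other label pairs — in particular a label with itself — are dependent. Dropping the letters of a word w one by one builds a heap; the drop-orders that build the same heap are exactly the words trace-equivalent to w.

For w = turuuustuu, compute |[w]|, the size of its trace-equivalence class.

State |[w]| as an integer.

6

piece 0:t — minimal
piece 1:u — minimal
piece 2:r rests on {0:t, 1:u}
piece 3:u rests on {2:r}
piece 4:u rests on {3:u}
piece 5:u rests on {4:u}
piece 6:s rests on {5:u}
piece 7:t rests on {6:s}
piece 8:u rests on {6:s}
piece 9:u rests on {8:u}
minimal pieces: {0:t, 1:u}
ways to finish when only these pieces remain (= sum over removing one remaining piece with nothing left below it):
  1 left: {7}→1  {9}→1
  2 left: {7,9}→2  {8,9}→1
  3 left: {7,8,9}→3
  4 left: {6,7,8,9}→3
  5 left: {5,6,7,8,9}→3
  6 left: {4,5,6,7,8,9}→3
  7 left: {3,4,5,6,7,8,9}→3
  8 left: {2,3,4,5,6,7,8,9}→3
  placing 0:t first → 3 extensions
  placing 1:u first → 3 extensions
total linear extensions = 6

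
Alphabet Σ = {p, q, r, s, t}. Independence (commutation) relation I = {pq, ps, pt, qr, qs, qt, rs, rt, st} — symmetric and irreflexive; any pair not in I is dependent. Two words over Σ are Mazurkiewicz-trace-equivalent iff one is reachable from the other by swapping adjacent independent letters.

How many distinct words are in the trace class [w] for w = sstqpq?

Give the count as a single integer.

180

piece 0:s — minimal
piece 1:s rests on {0:s}
piece 2:t — minimal
piece 3:q — minimal
piece 4:p — minimal
piece 5:q rests on {3:q}
minimal pieces: {0:s, 2:t, 3:q, 4:p}
ways to finish when only these pieces remain (= sum over removing one remaining piece with nothing left below it):
  1 left: {1}→1  {2}→1  {4}→1  {5}→1
  2 left: {0,1}→1  {1,2}→2  {1,4}→2  {1,5}→2  {2,4}→2  {2,5}→2  {3,5}→1  {4,5}→2
  3 left: {0,1,2}→3  {0,1,4}→3  {0,1,5}→3  {1,2,4}→6  {1,2,5}→6  {1,3,5}→3  {1,4,5}→6  {2,3,5}→3  {2,4,5}→6  {3,4,5}→3
  4 left: {0,1,2,4}→12  {0,1,2,5}→12  {0,1,3,5}→6  {0,1,4,5}→12  {1,2,3,5}→12  {1,2,4,5}→24  {1,3,4,5}→12  {2,3,4,5}→12
  placing 0:s first → 60 extensions
  placing 2:t first → 30 extensions
  placing 3:q first → 60 extensions
  placing 4:p first → 30 extensions
total linear extensions = 180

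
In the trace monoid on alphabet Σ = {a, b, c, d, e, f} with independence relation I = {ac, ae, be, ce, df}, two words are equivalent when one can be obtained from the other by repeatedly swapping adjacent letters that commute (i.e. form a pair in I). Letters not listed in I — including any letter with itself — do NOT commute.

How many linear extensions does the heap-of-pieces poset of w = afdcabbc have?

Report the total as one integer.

piece 0:a — minimal
piece 1:f rests on {0:a}
piece 2:d rests on {0:a}
piece 3:c rests on {1:f, 2:d}
piece 4:a rests on {1:f, 2:d}
piece 5:b rests on {3:c, 4:a}
piece 6:b rests on {5:b}
piece 7:c rests on {6:b}
minimal pieces: {0:a}
ways to finish when only these pieces remain (= sum over removing one remaining piece with nothing left below it):
  1 left: {7}→1
  2 left: {6,7}→1
  3 left: {5,6,7}→1
  4 left: {3,5,6,7}→1  {4,5,6,7}→1
  5 left: {3,4,5,6,7}→2
  6 left: {1,3,4,5,6,7}→2  {2,3,4,5,6,7}→2
  placing 0:a first → 4 extensions

4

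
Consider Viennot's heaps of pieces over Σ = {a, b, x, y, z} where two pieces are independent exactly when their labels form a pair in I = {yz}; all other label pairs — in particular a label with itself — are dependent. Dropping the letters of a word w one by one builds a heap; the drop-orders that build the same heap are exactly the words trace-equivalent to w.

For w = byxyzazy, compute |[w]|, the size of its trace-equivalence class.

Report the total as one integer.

4

0(b) covers ∅
1(y) covers 0:b
2(x) covers 1:y
3(y) covers 2:x
4(z) covers 2:x
5(a) covers 3:y, 4:z
6(z) covers 5:a
7(y) covers 5:a
floor of heap: 0:b
completions by unplaced set U, small U first (add the entries for U minus each lowest piece of U):
  |U|=1: {6}:1  {7}:1
  |U|=2: {6,7}:2
  |U|=3: {5,6,7}:2
  |U|=4: {3,5,6,7}:2  {4,5,6,7}:2
  |U|=5: {3,4,5,6,7}:4
  |U|=6: {2,3,4,5,6,7}:4
  start at 0(b): 4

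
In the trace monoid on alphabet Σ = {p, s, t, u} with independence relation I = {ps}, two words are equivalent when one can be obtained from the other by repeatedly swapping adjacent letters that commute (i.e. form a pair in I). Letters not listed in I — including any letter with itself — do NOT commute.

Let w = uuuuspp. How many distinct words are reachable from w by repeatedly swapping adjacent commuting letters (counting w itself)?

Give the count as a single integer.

piece 0:u — minimal
piece 1:u rests on {0:u}
piece 2:u rests on {1:u}
piece 3:u rests on {2:u}
piece 4:s rests on {3:u}
piece 5:p rests on {3:u}
piece 6:p rests on {5:p}
minimal pieces: {0:u}
ways to finish when only these pieces remain (= sum over removing one remaining piece with nothing left below it):
  1 left: {4}→1  {6}→1
  2 left: {4,6}→2  {5,6}→1
  3 left: {4,5,6}→3
  4 left: {3,4,5,6}→3
  5 left: {2,3,4,5,6}→3
  placing 0:u first → 3 extensions

3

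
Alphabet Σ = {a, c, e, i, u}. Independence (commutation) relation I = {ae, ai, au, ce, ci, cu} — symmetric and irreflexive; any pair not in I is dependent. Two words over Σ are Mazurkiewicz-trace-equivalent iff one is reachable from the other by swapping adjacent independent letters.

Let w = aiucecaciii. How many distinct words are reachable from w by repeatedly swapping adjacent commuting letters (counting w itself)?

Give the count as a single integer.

#0=a has no predecessor
#1=i has no predecessor
#2=u depends on [1:i]
#3=c depends on [0:a]
#4=e depends on [2:u]
#5=c depends on [3:c]
#6=a depends on [5:c]
#7=c depends on [6:a]
#8=i depends on [4:e]
#9=i depends on [8:i]
#10=i depends on [9:i]
sources: [0:a, 1:i]
N(rest) = Σ N(rest − s) over sources s of rest; N(one piece) = 1:
  size 1 → [7]=1  [10]=1
  size 2 → [6,7]=1  [7,10]=2  [9,10]=1
  size 3 → [5,6,7]=1  [6,7,10]=3  [7,9,10]=3  [8,9,10]=1
  size 4 → [3,5,6,7]=1  [4,8,9,10]=1  [5,6,7,10]=4  [6,7,9,10]=6  [7,8,9,10]=4
  size 5 → [0,3,5,6,7]=1  [2,4,8,9,10]=1  [3,5,6,7,10]=5  [4,7,8,9,10]=5  [5,6,7,9,10]=10  [6,7,8,9,10]=10
  size 6 → [0,3,5,6,7,10]=6  [1,2,4,8,9,10]=1  [2,4,7,8,9,10]=6  [3,5,6,7,9,10]=15  [4,6,7,8,9,10]=15  [5,6,7,8,9,10]=20
  size 7 → [0,3,5,6,7,9,10]=21  [1,2,4,7,8,9,10]=7  [2,4,6,7,8,9,10]=21  [3,5,6,7,8,9,10]=35  [4,5,6,7,8,9,10]=35
  size 8 → [0,3,5,6,7,8,9,10]=56  [1,2,4,6,7,8,9,10]=28  [2,4,5,6,7,8,9,10]=56  [3,4,5,6,7,8,9,10]=70
  size 9 → [0,3,4,5,6,7,8,9,10]=126  [1,2,4,5,6,7,8,9,10]=84  [2,3,4,5,6,7,8,9,10]=126
  first=0(a) contributes 210
  first=1(i) contributes 252
|[w]| = 462

462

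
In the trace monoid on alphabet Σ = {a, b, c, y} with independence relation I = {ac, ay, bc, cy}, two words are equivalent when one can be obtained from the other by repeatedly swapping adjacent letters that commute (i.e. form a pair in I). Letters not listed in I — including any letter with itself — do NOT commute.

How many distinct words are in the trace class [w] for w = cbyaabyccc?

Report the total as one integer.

630

piece 0:c — minimal
piece 1:b — minimal
piece 2:y rests on {1:b}
piece 3:a rests on {1:b}
piece 4:a rests on {3:a}
piece 5:b rests on {2:y, 4:a}
piece 6:y rests on {5:b}
piece 7:c rests on {0:c}
piece 8:c rests on {7:c}
piece 9:c rests on {8:c}
minimal pieces: {0:c, 1:b}
ways to finish when only these pieces remain (= sum over removing one remaining piece with nothing left below it):
  1 left: {6}→1  {9}→1
  2 left: {5,6}→1  {6,9}→2  {8,9}→1
  3 left: {2,5,6}→1  {4,5,6}→1  {5,6,9}→3  {6,8,9}→3  {7,8,9}→1
  4 left: {0,7,8,9}→1  {2,4,5,6}→2  {2,5,6,9}→4  {3,4,5,6}→1  {4,5,6,9}→4  {5,6,8,9}→6  {6,7,8,9}→4
  5 left: {0,6,7,8,9}→5  {2,3,4,5,6}→3  {2,4,5,6,9}→10  {2,5,6,8,9}→10  {3,4,5,6,9}→5  {4,5,6,8,9}→10  {5,6,7,8,9}→10
  6 left: {0,5,6,7,8,9}→15  {1,2,3,4,5,6}→3  {2,3,4,5,6,9}→18  {2,4,5,6,8,9}→30  {2,5,6,7,8,9}→20  {3,4,5,6,8,9}→15  {4,5,6,7,8,9}→20
  7 left: {0,2,5,6,7,8,9}→35  {0,4,5,6,7,8,9}→35  {1,2,3,4,5,6,9}→21  {2,3,4,5,6,8,9}→63  {2,4,5,6,7,8,9}→70  {3,4,5,6,7,8,9}→35
  8 left: {0,2,4,5,6,7,8,9}→140  {0,3,4,5,6,7,8,9}→70  {1,2,3,4,5,6,8,9}→84  {2,3,4,5,6,7,8,9}→168
  placing 0:c first → 252 extensions
  placing 1:b first → 378 extensions
total linear extensions = 630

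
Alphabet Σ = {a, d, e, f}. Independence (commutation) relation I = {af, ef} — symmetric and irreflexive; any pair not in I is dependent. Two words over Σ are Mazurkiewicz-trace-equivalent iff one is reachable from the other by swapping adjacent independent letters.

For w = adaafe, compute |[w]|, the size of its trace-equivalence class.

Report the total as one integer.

drop 0:a onto floor
drop 1:d onto {0:a}
drop 2:a onto {1:d}
drop 3:a onto {2:a}
drop 4:f onto {1:d}
drop 5:e onto {3:a}
ground layer = {0:a}
drop-orders for the pieces not yet dropped (sum over which currently-grounded one goes next):
  1 to go: {4} 1  {5} 1
  2 to go: {3,5} 1  {4,5} 2
  3 to go: {2,3,5} 1  {3,4,5} 3
  4 to go: {2,3,4,5} 4
  if 0:a drops first: 4 orders

4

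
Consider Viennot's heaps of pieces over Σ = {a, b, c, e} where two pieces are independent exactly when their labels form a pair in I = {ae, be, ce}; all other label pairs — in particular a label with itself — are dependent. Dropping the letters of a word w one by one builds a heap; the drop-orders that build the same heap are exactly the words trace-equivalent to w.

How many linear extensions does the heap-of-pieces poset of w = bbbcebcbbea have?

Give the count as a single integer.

55

piece 0:b — minimal
piece 1:b rests on {0:b}
piece 2:b rests on {1:b}
piece 3:c rests on {2:b}
piece 4:e — minimal
piece 5:b rests on {3:c}
piece 6:c rests on {5:b}
piece 7:b rests on {6:c}
piece 8:b rests on {7:b}
piece 9:e rests on {4:e}
piece 10:a rests on {8:b}
minimal pieces: {0:b, 4:e}
ways to finish when only these pieces remain (= sum over removing one remaining piece with nothing left below it):
  1 left: {9}→1  {10}→1
  2 left: {4,9}→1  {8,10}→1  {9,10}→2
  3 left: {4,9,10}→3  {7,8,10}→1  {8,9,10}→3
  4 left: {4,8,9,10}→6  {6,7,8,10}→1  {7,8,9,10}→4
  5 left: {4,7,8,9,10}→10  {5,6,7,8,10}→1  {6,7,8,9,10}→5
  6 left: {3,5,6,7,8,10}→1  {4,6,7,8,9,10}→15  {5,6,7,8,9,10}→6
  7 left: {2,3,5,6,7,8,10}→1  {3,5,6,7,8,9,10}→7  {4,5,6,7,8,9,10}→21
  8 left: {1,2,3,5,6,7,8,10}→1  {2,3,5,6,7,8,9,10}→8  {3,4,5,6,7,8,9,10}→28
  9 left: {0,1,2,3,5,6,7,8,10}→1  {1,2,3,5,6,7,8,9,10}→9  {2,3,4,5,6,7,8,9,10}→36
  placing 0:b first → 45 extensions
  placing 4:e first → 10 extensions
total linear extensions = 55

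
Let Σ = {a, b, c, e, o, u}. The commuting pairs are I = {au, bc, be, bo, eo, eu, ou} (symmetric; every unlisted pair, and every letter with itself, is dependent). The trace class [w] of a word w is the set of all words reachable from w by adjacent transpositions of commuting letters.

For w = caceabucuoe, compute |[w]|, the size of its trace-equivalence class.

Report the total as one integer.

piece 0:c — minimal
piece 1:a rests on {0:c}
piece 2:c rests on {1:a}
piece 3:e rests on {2:c}
piece 4:a rests on {3:e}
piece 5:b rests on {4:a}
piece 6:u rests on {5:b}
piece 7:c rests on {6:u}
piece 8:u rests on {7:c}
piece 9:o rests on {7:c}
piece 10:e rests on {7:c}
minimal pieces: {0:c}
ways to finish when only these pieces remain (= sum over removing one remaining piece with nothing left below it):
  1 left: {8}→1  {9}→1  {10}→1
  2 left: {8,9}→2  {8,10}→2  {9,10}→2
  3 left: {8,9,10}→6
  4 left: {7,8,9,10}→6
  5 left: {6,7,8,9,10}→6
  6 left: {5,6,7,8,9,10}→6
  7 left: {4,5,6,7,8,9,10}→6
  8 left: {3,4,5,6,7,8,9,10}→6
  9 left: {2,3,4,5,6,7,8,9,10}→6
  placing 0:c first → 6 extensions

6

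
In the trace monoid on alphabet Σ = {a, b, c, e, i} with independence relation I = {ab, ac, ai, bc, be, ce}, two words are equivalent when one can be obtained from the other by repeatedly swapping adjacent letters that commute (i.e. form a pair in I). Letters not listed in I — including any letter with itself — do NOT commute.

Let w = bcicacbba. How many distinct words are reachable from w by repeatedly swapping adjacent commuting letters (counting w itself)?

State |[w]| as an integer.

432

drop 0:b onto floor
drop 1:c onto floor
drop 2:i onto {0:b, 1:c}
drop 3:c onto {2:i}
drop 4:a onto floor
drop 5:c onto {3:c}
drop 6:b onto {2:i}
drop 7:b onto {6:b}
drop 8:a onto {4:a}
ground layer = {0:b, 1:c, 4:a}
drop-orders for the pieces not yet dropped (sum over which currently-grounded one goes next):
  1 to go: {5} 1  {7} 1  {8} 1
  2 to go: {3,5} 1  {4,8} 1  {5,7} 2  {5,8} 2  {6,7} 1  {7,8} 2
  3 to go: {3,5,7} 3  {3,5,8} 3  {4,5,8} 3  {4,7,8} 3  {5,6,7} 3  {5,7,8} 6  {6,7,8} 3
  4 to go: {3,4,5,8} 6  {3,5,6,7} 6  {3,5,7,8} 12  {4,5,7,8} 12  {4,6,7,8} 6  {5,6,7,8} 12
  5 to go: {2,3,5,6,7} 6  {3,4,5,7,8} 30  {3,5,6,7,8} 30  {4,5,6,7,8} 30
  6 to go: {0,2,3,5,6,7} 6  {1,2,3,5,6,7} 6  {2,3,5,6,7,8} 36  {3,4,5,6,7,8} 90
  7 to go: {0,1,2,3,5,6,7} 12  {0,2,3,5,6,7,8} 42  {1,2,3,5,6,7,8} 42  {2,3,4,5,6,7,8} 126
  if 0:b drops first: 168 orders
  if 1:c drops first: 168 orders
  if 4:a drops first: 96 orders
heap linearizations: 432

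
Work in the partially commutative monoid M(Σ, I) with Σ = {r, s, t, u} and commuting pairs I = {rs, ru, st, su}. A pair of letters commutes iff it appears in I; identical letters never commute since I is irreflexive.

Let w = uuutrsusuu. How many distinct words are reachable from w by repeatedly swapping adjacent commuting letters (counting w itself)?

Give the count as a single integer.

180

#0=u has no predecessor
#1=u depends on [0:u]
#2=u depends on [1:u]
#3=t depends on [2:u]
#4=r depends on [3:t]
#5=s has no predecessor
#6=u depends on [3:t]
#7=s depends on [5:s]
#8=u depends on [6:u]
#9=u depends on [8:u]
sources: [0:u, 5:s]
N(rest) = Σ N(rest − s) over sources s of rest; N(one piece) = 1:
  size 1 → [4]=1  [7]=1  [9]=1
  size 2 → [4,7]=2  [4,9]=2  [5,7]=1  [7,9]=2  [8,9]=1
  size 3 → [4,5,7]=3  [4,7,9]=6  [4,8,9]=3  [5,7,9]=3  [6,8,9]=1  [7,8,9]=3
  size 4 → [4,5,7,9]=12  [4,6,8,9]=4  [4,7,8,9]=12  [5,7,8,9]=6  [6,7,8,9]=4
  size 5 → [3,4,6,8,9]=4  [4,5,7,8,9]=30  [4,6,7,8,9]=20  [5,6,7,8,9]=10
  size 6 → [2,3,4,6,8,9]=4  [3,4,6,7,8,9]=24  [4,5,6,7,8,9]=60
  size 7 → [1,2,3,4,6,8,9]=4  [2,3,4,6,7,8,9]=28  [3,4,5,6,7,8,9]=84
  size 8 → [0,1,2,3,4,6,8,9]=4  [1,2,3,4,6,7,8,9]=32  [2,3,4,5,6,7,8,9]=112
  first=0(u) contributes 144
  first=5(s) contributes 36
|[w]| = 180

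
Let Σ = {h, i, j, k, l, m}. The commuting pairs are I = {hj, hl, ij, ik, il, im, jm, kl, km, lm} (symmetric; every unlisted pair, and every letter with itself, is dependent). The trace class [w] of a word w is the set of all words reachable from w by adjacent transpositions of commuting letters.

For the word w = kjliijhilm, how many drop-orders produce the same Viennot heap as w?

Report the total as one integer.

0(k) covers ∅
1(j) covers 0:k
2(l) covers 1:j
3(i) covers ∅
4(i) covers 3:i
5(j) covers 2:l
6(h) covers 0:k, 4:i
7(i) covers 6:h
8(l) covers 5:j
9(m) covers 6:h
floor of heap: 0:k, 3:i
completions by unplaced set U, small U first (add the entries for U minus each lowest piece of U):
  |U|=1: {7}:1  {8}:1  {9}:1
  |U|=2: {5,8}:1  {7,8}:2  {7,9}:2  {8,9}:2
  |U|=3: {2,5,8}:1  {5,7,8}:3  {5,8,9}:3  {6,7,9}:2  {7,8,9}:6
  |U|=4: {1,2,5,8}:1  {2,5,7,8}:4  {2,5,8,9}:4  {4,6,7,9}:2  {5,7,8,9}:12  {6,7,8,9}:8
  |U|=5: {1,2,5,7,8}:5  {1,2,5,8,9}:5  {2,5,7,8,9}:20  {3,4,6,7,9}:2  {4,6,7,8,9}:10  {5,6,7,8,9}:20
  |U|=6: {1,2,5,7,8,9}:30  {2,5,6,7,8,9}:40  {3,4,6,7,8,9}:12  {4,5,6,7,8,9}:30
  |U|=7: {1,2,5,6,7,8,9}:70  {2,4,5,6,7,8,9}:70  {3,4,5,6,7,8,9}:42
  |U|=8: {0,1,2,5,6,7,8,9}:70  {1,2,4,5,6,7,8,9}:140  {2,3,4,5,6,7,8,9}:112
  start at 0(k): 252
  start at 3(i): 210
sum over floor = 462

462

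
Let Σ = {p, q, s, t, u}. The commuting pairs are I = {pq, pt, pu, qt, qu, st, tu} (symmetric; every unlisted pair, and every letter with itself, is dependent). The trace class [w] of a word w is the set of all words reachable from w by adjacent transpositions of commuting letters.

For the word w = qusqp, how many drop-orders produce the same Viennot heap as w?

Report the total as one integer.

4

drop 0:q onto floor
drop 1:u onto floor
drop 2:s onto {0:q, 1:u}
drop 3:q onto {2:s}
drop 4:p onto {2:s}
ground layer = {0:q, 1:u}
drop-orders for the pieces not yet dropped (sum over which currently-grounded one goes next):
  1 to go: {3} 1  {4} 1
  2 to go: {3,4} 2
  3 to go: {2,3,4} 2
  if 0:q drops first: 2 orders
  if 1:u drops first: 2 orders
heap linearizations: 4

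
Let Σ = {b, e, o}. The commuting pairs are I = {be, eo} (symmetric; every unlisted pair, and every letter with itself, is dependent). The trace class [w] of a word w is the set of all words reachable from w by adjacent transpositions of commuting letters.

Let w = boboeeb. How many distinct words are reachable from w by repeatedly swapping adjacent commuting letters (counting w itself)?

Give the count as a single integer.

21

drop 0:b onto floor
drop 1:o onto {0:b}
drop 2:b onto {1:o}
drop 3:o onto {2:b}
drop 4:e onto floor
drop 5:e onto {4:e}
drop 6:b onto {3:o}
ground layer = {0:b, 4:e}
drop-orders for the pieces not yet dropped (sum over which currently-grounded one goes next):
  1 to go: {5} 1  {6} 1
  2 to go: {3,6} 1  {4,5} 1  {5,6} 2
  3 to go: {2,3,6} 1  {3,5,6} 3  {4,5,6} 3
  4 to go: {1,2,3,6} 1  {2,3,5,6} 4  {3,4,5,6} 6
  5 to go: {0,1,2,3,6} 1  {1,2,3,5,6} 5  {2,3,4,5,6} 10
  if 0:b drops first: 15 orders
  if 4:e drops first: 6 orders
heap linearizations: 21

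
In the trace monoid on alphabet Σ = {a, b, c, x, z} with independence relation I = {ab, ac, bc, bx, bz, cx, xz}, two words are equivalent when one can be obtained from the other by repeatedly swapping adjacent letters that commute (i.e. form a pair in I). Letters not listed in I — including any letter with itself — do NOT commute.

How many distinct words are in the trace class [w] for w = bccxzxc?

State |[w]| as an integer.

piece 0:b — minimal
piece 1:c — minimal
piece 2:c rests on {1:c}
piece 3:x — minimal
piece 4:z rests on {2:c}
piece 5:x rests on {3:x}
piece 6:c rests on {4:z}
minimal pieces: {0:b, 1:c, 3:x}
ways to finish when only these pieces remain (= sum over removing one remaining piece with nothing left below it):
  1 left: {0}→1  {5}→1  {6}→1
  2 left: {0,5}→2  {0,6}→2  {3,5}→1  {4,6}→1  {5,6}→2
  3 left: {0,3,5}→3  {0,4,6}→3  {0,5,6}→6  {2,4,6}→1  {3,5,6}→3  {4,5,6}→3
  4 left: {0,2,4,6}→4  {0,3,5,6}→12  {0,4,5,6}→12  {1,2,4,6}→1  {2,4,5,6}→4  {3,4,5,6}→6
  5 left: {0,1,2,4,6}→5  {0,2,4,5,6}→20  {0,3,4,5,6}→30  {1,2,4,5,6}→5  {2,3,4,5,6}→10
  placing 0:b first → 15 extensions
  placing 1:c first → 60 extensions
  placing 3:x first → 30 extensions
total linear extensions = 105

105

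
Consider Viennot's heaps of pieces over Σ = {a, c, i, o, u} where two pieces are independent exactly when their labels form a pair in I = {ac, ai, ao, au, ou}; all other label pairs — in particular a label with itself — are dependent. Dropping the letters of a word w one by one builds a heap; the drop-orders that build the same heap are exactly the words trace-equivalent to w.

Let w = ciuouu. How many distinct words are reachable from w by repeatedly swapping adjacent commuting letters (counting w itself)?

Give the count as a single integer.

4

0(c) covers ∅
1(i) covers 0:c
2(u) covers 1:i
3(o) covers 1:i
4(u) covers 2:u
5(u) covers 4:u
floor of heap: 0:c
completions by unplaced set U, small U first (add the entries for U minus each lowest piece of U):
  |U|=1: {3}:1  {5}:1
  |U|=2: {3,5}:2  {4,5}:1
  |U|=3: {2,4,5}:1  {3,4,5}:3
  |U|=4: {2,3,4,5}:4
  start at 0(c): 4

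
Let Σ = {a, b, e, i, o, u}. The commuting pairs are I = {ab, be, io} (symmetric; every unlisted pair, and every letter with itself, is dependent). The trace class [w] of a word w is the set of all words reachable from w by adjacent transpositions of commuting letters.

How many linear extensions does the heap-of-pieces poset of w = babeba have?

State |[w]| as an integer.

#0=b has no predecessor
#1=a has no predecessor
#2=b depends on [0:b]
#3=e depends on [1:a]
#4=b depends on [2:b]
#5=a depends on [3:e]
sources: [0:b, 1:a]
N(rest) = Σ N(rest − s) over sources s of rest; N(one piece) = 1:
  size 1 → [4]=1  [5]=1
  size 2 → [2,4]=1  [3,5]=1  [4,5]=2
  size 3 → [0,2,4]=1  [1,3,5]=1  [2,4,5]=3  [3,4,5]=3
  size 4 → [0,2,4,5]=4  [1,3,4,5]=4  [2,3,4,5]=6
  first=0(b) contributes 10
  first=1(a) contributes 10
|[w]| = 20

20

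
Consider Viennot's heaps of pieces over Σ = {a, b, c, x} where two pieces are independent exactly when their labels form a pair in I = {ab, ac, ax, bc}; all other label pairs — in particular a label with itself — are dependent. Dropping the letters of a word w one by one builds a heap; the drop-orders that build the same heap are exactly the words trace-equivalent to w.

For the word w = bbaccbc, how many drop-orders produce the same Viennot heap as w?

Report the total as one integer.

140

0(b) covers ∅
1(b) covers 0:b
2(a) covers ∅
3(c) covers ∅
4(c) covers 3:c
5(b) covers 1:b
6(c) covers 4:c
floor of heap: 0:b, 2:a, 3:c
completions by unplaced set U, small U first (add the entries for U minus each lowest piece of U):
  |U|=1: {2}:1  {5}:1  {6}:1
  |U|=2: {1,5}:1  {2,5}:2  {2,6}:2  {4,6}:1  {5,6}:2
  |U|=3: {0,1,5}:1  {1,2,5}:3  {1,5,6}:3  {2,4,6}:3  {2,5,6}:6  {3,4,6}:1  {4,5,6}:3
  |U|=4: {0,1,2,5}:4  {0,1,5,6}:4  {1,2,5,6}:12  {1,4,5,6}:6  {2,3,4,6}:4  {2,4,5,6}:12  {3,4,5,6}:4
  |U|=5: {0,1,2,5,6}:20  {0,1,4,5,6}:10  {1,2,4,5,6}:30  {1,3,4,5,6}:10  {2,3,4,5,6}:20
  start at 0(b): 60
  start at 2(a): 20
  start at 3(c): 60
sum over floor = 140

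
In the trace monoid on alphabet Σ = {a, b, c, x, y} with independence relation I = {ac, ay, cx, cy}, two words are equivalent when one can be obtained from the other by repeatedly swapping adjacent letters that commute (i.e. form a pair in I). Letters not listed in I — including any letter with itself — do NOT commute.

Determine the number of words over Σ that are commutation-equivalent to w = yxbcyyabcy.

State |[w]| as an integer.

piece 0:y — minimal
piece 1:x rests on {0:y}
piece 2:b rests on {1:x}
piece 3:c rests on {2:b}
piece 4:y rests on {2:b}
piece 5:y rests on {4:y}
piece 6:a rests on {2:b}
piece 7:b rests on {3:c, 5:y, 6:a}
piece 8:c rests on {7:b}
piece 9:y rests on {7:b}
minimal pieces: {0:y}
ways to finish when only these pieces remain (= sum over removing one remaining piece with nothing left below it):
  1 left: {8}→1  {9}→1
  2 left: {8,9}→2
  3 left: {7,8,9}→2
  4 left: {3,7,8,9}→2  {5,7,8,9}→2  {6,7,8,9}→2
  5 left: {3,5,7,8,9}→4  {3,6,7,8,9}→4  {4,5,7,8,9}→2  {5,6,7,8,9}→4
  6 left: {3,4,5,7,8,9}→6  {3,5,6,7,8,9}→12  {4,5,6,7,8,9}→6
  7 left: {3,4,5,6,7,8,9}→24
  8 left: {2,3,4,5,6,7,8,9}→24
  placing 0:y first → 24 extensions

24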